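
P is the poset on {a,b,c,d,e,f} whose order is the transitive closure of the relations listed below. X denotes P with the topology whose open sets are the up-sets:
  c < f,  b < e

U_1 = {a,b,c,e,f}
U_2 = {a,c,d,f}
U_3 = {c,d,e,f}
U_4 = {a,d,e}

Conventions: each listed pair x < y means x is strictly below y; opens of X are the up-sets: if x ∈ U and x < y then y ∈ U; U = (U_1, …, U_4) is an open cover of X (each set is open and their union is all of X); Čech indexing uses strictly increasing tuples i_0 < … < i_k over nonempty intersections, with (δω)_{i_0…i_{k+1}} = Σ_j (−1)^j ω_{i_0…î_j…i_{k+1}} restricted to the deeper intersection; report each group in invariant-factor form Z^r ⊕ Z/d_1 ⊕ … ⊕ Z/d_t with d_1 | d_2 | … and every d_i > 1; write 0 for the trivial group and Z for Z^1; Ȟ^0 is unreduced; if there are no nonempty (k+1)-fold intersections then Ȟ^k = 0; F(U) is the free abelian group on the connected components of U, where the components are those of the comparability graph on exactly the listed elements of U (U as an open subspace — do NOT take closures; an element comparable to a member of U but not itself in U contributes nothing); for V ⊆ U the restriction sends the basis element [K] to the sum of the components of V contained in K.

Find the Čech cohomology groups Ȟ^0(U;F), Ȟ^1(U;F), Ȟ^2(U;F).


nerve of the cover:
  U12={a,c,f} U13={c,e,f} U14={a,e} U23={c,d,f} U24={a,d} U34={d,e}
  U123={c,f} U124={a} U134={e} U234={d}
components per intersection:
  U1: {a} {b,e} {c,f}
  U2: {a} {c,f} {d}
  U3: {c,f} {d} {e}
  U4: {a} {d} {e}
  U12: {a} {c,f}
  U13: {c,f} {e}
  U14: {a} {e}
  U23: {c,f} {d}
  U24: {a} {d}
  U34: {d} {e}
  U123: {c,f}
  U124: {a}
  U134: {e}
  U234: {d}
C dims 12,12,4; δ0: rk 8, SNF 1^8; δ1: rk 4, SNF 1^4
Ȟ^0 = (12 − 8) − 0 = 4, so Ȟ^0 ≅ Z^4
Ȟ^1 = (12 − 4) − 8 = 0, so Ȟ^1 ≅ 0
Ȟ^2 = (4 − 0) − 4 = 0, so Ȟ^2 ≅ 0

Ȟ^0 ≅ Z^4,  Ȟ^1 ≅ 0,  Ȟ^2 ≅ 0


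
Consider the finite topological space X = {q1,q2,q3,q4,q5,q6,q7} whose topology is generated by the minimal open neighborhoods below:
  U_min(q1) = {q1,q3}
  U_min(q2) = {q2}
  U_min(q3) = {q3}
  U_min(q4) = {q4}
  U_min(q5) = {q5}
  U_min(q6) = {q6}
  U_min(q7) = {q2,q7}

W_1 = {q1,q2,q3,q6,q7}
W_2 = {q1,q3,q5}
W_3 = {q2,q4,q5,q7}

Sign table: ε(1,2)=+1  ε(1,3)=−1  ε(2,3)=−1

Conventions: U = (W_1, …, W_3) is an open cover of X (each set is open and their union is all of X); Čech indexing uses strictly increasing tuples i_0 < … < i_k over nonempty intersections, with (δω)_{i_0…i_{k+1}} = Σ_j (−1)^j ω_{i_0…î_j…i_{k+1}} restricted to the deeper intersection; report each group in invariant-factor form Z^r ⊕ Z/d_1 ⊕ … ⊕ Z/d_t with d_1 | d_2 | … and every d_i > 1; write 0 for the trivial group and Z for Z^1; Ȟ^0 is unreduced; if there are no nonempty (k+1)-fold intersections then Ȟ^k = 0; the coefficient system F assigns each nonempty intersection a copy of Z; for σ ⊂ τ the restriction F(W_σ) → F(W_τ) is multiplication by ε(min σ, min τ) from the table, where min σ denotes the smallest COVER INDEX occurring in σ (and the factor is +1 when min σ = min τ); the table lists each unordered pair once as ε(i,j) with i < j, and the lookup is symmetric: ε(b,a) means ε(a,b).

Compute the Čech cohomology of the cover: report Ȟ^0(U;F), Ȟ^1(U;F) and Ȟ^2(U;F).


Ȟ^0 ≅ Z, Ȟ^1 ≅ Z, Ȟ^2 ≅ 0

nonempty intersections:
  W12={q1,q3} W13={q2,q7} W23={q5}
C dims 3,3; δ0: rk 2, SNF 1^2
Ȟ^0: (3−2)−0=1 ⇒ Z
Ȟ^1: (3−0)−2=1 ⇒ Z
Ȟ^2: (0−0)−0=0 ⇒ 0


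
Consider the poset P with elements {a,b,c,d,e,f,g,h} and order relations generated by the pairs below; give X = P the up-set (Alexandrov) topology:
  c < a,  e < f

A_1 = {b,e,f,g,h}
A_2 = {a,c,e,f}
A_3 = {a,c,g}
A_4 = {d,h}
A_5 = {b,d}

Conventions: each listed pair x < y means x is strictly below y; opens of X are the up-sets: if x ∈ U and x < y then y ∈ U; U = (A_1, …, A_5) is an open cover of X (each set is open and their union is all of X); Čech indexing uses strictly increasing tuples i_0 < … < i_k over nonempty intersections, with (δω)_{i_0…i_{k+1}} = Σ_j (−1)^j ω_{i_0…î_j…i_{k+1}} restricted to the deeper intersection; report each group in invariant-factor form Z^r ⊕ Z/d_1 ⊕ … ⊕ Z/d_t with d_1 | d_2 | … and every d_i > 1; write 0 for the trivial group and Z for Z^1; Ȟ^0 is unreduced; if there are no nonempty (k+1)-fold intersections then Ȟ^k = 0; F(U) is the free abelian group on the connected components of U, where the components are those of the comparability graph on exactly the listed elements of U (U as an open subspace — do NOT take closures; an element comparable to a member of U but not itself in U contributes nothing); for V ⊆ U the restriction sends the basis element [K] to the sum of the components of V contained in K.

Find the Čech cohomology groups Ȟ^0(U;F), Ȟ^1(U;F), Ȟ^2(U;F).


nerve simplices:
  A12={e,f} A13={g} A14={h} A15={b} A23={a,c} A45={d}
components per intersection:
  A1: {b} {e,f} {g} {h}
  A2: {a,c} {e,f}
  A3: {a,c} {g}
  A4: {d} {h}
  A5: {b} {d}
  A12: {e,f}
  A13: {g}
  A14: {h}
  A15: {b}
  A23: {a,c}
  A45: {d}
C dims 12,6; δ0: rk 6, SNF 1^6
degree 0: 12−6−0 = 6 → Ȟ^0 ≅ Z^6
degree 1: 6−0−6 = 0 → Ȟ^1 ≅ 0
degree 2: 0−0−0 = 0 → Ȟ^2 ≅ 0

Ȟ^0 ≅ Z^6, Ȟ^1 ≅ 0, Ȟ^2 ≅ 0


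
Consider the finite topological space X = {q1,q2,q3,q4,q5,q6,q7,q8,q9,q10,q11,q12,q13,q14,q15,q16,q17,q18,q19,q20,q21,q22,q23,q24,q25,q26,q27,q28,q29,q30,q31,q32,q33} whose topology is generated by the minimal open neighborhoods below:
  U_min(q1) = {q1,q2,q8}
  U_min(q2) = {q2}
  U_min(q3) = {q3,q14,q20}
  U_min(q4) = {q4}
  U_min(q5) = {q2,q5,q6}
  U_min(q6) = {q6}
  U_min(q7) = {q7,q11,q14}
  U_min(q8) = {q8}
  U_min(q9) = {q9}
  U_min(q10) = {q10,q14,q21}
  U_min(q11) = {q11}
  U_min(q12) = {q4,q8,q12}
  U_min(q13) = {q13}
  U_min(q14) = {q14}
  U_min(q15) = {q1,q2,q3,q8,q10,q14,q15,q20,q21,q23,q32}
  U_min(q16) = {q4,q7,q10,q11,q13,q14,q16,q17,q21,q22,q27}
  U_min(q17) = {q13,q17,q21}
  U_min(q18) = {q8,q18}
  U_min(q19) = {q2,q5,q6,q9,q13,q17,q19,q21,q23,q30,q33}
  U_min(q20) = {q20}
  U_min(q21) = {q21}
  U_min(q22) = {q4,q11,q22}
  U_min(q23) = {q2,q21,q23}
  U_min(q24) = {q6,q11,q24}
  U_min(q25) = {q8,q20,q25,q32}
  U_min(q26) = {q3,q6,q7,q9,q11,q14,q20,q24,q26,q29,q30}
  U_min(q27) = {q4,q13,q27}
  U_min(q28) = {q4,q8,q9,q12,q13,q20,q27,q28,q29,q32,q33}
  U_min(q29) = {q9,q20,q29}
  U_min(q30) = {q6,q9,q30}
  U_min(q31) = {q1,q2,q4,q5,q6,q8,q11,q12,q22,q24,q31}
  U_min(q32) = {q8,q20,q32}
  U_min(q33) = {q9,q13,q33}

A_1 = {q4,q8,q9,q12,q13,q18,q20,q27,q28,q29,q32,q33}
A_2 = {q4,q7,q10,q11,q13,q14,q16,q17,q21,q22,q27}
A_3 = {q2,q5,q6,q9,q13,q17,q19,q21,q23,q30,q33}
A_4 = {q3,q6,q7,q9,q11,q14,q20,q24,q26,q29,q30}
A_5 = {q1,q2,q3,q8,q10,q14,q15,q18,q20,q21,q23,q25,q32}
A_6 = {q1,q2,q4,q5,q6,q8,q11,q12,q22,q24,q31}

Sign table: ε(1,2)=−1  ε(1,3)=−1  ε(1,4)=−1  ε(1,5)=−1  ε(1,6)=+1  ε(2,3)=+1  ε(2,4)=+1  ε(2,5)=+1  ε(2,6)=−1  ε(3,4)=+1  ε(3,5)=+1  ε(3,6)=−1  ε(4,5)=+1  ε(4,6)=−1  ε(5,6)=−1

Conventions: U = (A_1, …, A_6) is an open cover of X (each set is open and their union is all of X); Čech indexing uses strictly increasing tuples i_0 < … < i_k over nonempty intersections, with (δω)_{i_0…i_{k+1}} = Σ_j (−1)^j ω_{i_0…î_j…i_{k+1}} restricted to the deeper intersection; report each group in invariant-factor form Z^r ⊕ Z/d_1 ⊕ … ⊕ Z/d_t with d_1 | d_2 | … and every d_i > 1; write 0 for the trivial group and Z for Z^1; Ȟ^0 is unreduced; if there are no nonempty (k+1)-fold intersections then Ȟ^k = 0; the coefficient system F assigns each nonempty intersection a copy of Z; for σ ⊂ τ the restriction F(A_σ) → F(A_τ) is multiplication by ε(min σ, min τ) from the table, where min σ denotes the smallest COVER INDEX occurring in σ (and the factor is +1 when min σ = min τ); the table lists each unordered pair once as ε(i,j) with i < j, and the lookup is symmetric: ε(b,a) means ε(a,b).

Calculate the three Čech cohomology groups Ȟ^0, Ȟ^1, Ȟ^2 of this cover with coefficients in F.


nonempty overlaps:
  A12={q4,q13,q27} A13={q9,q13,q33} A14={q9,q20,q29} A15={q8,q18,q20,q32} A16={q4,q8,q12} A23={q13,q17,q21} A24={q7,q11,q14} A25={q10,q14,q21} A26={q4,q11,q22} A34={q6,q9,q30} A35={q2,q21,q23} A36={q2,q5,q6} A45={q3,q14,q20} A46={q6,q11,q24} A56={q1,q2,q8}
  A123={q13} A126={q4} A134={q9} A145={q20} A156={q8} A235={q21} A245={q14} A246={q11} A346={q6} A356={q2}
C dims 6,15,10; δ0: rk 5, SNF 1^5; δ1: rk 10, SNF 1^9·2
degree 0: 6−5−0 = 1 → Ȟ^0 ≅ Z
degree 1: 15−10−5 = 0 → Ȟ^1 ≅ 0
degree 2: 10−0−10 = 0 plus torsion [2] → Ȟ^2 ≅ Z/2

Ȟ^0(U;F) ≅ Z; Ȟ^1(U;F) ≅ 0; Ȟ^2(U;F) ≅ Z/2


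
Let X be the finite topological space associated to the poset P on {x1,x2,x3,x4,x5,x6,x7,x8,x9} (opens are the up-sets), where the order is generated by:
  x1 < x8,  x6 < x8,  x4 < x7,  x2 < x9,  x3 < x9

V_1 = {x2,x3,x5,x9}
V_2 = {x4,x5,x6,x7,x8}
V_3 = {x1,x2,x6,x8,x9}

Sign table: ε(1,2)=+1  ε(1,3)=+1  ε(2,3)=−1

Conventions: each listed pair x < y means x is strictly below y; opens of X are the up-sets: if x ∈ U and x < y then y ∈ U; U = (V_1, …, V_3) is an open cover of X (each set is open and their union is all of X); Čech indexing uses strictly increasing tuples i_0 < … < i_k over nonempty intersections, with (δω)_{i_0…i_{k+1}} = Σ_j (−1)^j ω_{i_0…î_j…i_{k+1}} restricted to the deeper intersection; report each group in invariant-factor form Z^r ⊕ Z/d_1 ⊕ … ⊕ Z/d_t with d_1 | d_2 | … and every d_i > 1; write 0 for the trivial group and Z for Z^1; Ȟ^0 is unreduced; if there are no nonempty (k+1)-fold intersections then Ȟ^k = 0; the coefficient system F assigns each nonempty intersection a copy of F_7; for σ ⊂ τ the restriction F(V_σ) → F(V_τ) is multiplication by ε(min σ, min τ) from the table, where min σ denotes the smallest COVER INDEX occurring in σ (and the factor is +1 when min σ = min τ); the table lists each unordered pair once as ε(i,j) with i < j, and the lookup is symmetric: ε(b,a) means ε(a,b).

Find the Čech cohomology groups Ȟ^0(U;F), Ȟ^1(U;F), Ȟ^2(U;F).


Ȟ^0 = 0; Ȟ^1 = 0; Ȟ^2 = 0

nonempty overlaps:
  V12={x5} V13={x2,x9} V23={x6,x8}
C dims 3,3; δ0: rk_F7 3
degree 0: 3−3−0 = 0 → Ȟ^0 ≅ 0
degree 1: 3−0−3 = 0 → Ȟ^1 ≅ 0
degree 2: 0−0−0 = 0 → Ȟ^2 ≅ 0


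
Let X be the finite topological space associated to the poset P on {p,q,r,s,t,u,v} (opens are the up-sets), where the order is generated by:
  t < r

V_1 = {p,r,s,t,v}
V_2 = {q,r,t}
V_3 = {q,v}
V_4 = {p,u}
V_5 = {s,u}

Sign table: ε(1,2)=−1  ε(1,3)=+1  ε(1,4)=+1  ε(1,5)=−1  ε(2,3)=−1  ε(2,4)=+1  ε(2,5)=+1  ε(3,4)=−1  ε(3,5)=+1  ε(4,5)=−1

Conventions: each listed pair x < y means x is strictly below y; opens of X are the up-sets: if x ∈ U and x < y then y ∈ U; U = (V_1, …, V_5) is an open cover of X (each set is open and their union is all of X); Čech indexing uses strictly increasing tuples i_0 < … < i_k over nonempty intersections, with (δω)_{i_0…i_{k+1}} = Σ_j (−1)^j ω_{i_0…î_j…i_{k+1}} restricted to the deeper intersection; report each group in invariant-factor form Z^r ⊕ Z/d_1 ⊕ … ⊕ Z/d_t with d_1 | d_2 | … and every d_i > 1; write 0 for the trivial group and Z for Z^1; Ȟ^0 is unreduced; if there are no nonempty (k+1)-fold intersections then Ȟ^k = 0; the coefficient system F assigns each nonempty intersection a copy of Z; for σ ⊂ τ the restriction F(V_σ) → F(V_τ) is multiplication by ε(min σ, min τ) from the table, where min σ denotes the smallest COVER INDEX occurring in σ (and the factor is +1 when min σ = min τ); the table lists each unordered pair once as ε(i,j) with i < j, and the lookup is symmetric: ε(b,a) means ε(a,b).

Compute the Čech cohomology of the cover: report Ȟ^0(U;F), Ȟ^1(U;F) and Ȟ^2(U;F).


Ȟ^0 ≅ Z; Ȟ^1 ≅ Z^2; Ȟ^2 ≅ 0

nonempty overlaps:
  V12={r,t} V13={v} V14={p} V15={s} V23={q} V45={u}
C dims 5,6; δ0: rk 4, SNF 1^4
degree 0: 5−4−0 = 1 → Ȟ^0 ≅ Z
degree 1: 6−0−4 = 2 → Ȟ^1 ≅ Z^2
degree 2: 0−0−0 = 0 → Ȟ^2 ≅ 0


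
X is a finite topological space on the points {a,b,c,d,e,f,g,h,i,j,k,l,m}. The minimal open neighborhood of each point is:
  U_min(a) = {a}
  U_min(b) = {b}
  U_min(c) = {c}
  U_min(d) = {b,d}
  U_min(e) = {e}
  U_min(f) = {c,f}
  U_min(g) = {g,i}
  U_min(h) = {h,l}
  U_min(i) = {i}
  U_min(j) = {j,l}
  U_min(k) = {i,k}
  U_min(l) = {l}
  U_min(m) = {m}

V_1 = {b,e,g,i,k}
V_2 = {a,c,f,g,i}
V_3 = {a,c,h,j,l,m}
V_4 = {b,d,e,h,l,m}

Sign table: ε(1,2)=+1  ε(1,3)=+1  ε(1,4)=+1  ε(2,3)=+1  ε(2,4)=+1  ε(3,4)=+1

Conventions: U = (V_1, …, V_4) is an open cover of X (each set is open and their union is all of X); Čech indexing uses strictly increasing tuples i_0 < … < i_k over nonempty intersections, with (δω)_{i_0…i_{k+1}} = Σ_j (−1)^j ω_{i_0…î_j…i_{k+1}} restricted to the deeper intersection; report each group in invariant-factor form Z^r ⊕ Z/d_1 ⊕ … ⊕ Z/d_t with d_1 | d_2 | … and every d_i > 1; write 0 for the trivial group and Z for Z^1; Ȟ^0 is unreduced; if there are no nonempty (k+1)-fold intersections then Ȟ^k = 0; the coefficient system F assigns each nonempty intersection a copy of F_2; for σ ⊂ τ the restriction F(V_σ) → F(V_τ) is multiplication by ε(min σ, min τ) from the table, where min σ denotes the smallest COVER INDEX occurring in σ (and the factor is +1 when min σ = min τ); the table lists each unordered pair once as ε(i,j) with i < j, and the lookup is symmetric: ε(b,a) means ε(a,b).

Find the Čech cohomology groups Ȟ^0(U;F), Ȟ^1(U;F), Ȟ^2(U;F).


Ȟ^0(U;F) ≅ Z/2, Ȟ^1(U;F) ≅ Z/2 and Ȟ^2(U;F) ≅ 0

cover nerve:
  V12={g,i} V14={b,e} V23={a,c} V34={h,l,m}
C dims 4,4; δ0: rk_F2 3
Ȟ^0: (4−3)−0=1 ⇒ Z/2
Ȟ^1: (4−0)−3=1 ⇒ Z/2
Ȟ^2: (0−0)−0=0 ⇒ 0


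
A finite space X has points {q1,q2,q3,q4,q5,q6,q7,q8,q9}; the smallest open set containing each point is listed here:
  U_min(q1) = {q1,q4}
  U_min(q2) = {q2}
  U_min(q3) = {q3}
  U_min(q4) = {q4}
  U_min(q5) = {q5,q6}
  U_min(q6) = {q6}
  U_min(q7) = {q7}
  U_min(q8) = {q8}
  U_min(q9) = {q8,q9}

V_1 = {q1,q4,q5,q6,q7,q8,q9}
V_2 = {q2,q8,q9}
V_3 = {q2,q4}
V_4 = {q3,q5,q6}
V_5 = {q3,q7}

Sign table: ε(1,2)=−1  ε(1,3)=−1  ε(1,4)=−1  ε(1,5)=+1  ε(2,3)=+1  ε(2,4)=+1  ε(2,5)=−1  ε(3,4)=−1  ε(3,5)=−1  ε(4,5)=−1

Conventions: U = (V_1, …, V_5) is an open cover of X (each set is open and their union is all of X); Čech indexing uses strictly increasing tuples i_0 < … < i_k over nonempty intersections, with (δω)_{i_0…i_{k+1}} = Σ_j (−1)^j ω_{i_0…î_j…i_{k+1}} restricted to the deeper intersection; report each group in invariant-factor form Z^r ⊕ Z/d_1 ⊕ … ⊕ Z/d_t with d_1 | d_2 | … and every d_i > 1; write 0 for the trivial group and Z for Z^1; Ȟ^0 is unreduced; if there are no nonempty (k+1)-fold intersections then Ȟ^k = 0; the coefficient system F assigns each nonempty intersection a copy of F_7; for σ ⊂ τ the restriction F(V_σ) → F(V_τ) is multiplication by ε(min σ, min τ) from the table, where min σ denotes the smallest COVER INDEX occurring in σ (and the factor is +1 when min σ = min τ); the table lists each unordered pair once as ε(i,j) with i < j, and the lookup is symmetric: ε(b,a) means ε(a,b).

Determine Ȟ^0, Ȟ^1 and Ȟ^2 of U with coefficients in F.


intersection data:
  V12={q8,q9} V13={q4} V14={q5,q6} V15={q7} V23={q2} V45={q3}
C dims 5,6; δ0: rk_F7 4
Ȟ^0 = (5 − 4) − 0 = 1, so Ȟ^0 ≅ Z/7
Ȟ^1 = (6 − 0) − 4 = 2, so Ȟ^1 ≅ Z/7 ⊕ Z/7
Ȟ^2 = (0 − 0) − 0 = 0, so Ȟ^2 ≅ 0

Ȟ^0 = Z/7, Ȟ^1 = Z/7 ⊕ Z/7 and Ȟ^2 = 0


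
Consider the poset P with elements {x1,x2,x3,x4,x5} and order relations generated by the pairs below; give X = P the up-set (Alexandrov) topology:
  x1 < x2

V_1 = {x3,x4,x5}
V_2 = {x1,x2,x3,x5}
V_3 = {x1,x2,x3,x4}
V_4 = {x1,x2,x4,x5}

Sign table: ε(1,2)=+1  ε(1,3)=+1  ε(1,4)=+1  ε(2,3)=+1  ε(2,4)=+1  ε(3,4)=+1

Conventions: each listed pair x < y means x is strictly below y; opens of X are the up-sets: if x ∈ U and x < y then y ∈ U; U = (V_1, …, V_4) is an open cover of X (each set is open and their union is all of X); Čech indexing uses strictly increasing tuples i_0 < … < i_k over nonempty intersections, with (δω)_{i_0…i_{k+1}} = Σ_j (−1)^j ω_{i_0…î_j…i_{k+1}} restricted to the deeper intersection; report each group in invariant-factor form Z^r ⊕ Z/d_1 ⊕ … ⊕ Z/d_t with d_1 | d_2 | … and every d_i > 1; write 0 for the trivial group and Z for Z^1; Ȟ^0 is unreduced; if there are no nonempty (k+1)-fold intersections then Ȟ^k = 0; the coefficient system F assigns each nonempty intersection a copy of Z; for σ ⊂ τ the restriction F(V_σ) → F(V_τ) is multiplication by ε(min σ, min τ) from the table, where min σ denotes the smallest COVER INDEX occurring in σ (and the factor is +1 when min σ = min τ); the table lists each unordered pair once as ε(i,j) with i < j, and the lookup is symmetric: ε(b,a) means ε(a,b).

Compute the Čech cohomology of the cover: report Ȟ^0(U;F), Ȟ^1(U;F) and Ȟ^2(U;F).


Ȟ^0(U;F) ≅ Z; Ȟ^1(U;F) ≅ 0; Ȟ^2(U;F) ≅ Z

nonempty overlaps:
  V12={x3,x5} V13={x3,x4} V14={x4,x5} V23={x1,x2,x3} V24={x1,x2,x5} V34={x1,x2,x4}
  V123={x3} V124={x5} V134={x4} V234={x1,x2}
C dims 4,6,4; δ0: rk 3, SNF 1^3; δ1: rk 3, SNF 1^3
degree 0: 4−3−0 = 1 → Ȟ^0 ≅ Z
degree 1: 6−3−3 = 0 → Ȟ^1 ≅ 0
degree 2: 4−0−3 = 1 → Ȟ^2 ≅ Z


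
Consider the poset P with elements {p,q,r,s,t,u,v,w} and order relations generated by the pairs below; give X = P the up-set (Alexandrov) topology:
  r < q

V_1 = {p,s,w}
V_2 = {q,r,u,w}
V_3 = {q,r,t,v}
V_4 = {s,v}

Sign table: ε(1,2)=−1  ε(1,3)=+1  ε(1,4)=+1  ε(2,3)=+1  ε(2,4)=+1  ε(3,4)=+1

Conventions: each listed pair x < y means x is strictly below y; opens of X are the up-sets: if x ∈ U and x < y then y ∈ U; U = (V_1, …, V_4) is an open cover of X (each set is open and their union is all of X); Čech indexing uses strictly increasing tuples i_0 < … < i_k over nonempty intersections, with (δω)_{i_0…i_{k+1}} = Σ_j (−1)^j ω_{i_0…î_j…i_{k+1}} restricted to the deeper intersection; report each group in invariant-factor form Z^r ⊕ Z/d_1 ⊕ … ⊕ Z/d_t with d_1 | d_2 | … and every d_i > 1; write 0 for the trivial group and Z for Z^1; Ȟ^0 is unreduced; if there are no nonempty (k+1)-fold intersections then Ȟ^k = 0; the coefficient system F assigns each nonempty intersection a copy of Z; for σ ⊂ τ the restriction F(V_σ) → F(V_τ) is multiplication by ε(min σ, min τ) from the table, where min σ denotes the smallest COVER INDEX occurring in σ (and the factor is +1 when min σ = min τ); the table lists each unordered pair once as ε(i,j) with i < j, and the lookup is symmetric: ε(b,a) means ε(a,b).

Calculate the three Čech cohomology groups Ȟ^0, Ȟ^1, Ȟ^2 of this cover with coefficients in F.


Ȟ^0 = 0, Ȟ^1 = Z/2, Ȟ^2 = 0

intersection data:
  V12={w} V14={s} V23={q,r} V34={v}
C dims 4,4; δ0: rk 4, SNF 1^3·2
Ȟ^0 = (4 − 4) − 0 = 0, so Ȟ^0 ≅ 0
Ȟ^1 = (4 − 0) − 4 = 0 plus torsion [2], so Ȟ^1 ≅ Z/2
Ȟ^2 = (0 − 0) − 0 = 0, so Ȟ^2 ≅ 0


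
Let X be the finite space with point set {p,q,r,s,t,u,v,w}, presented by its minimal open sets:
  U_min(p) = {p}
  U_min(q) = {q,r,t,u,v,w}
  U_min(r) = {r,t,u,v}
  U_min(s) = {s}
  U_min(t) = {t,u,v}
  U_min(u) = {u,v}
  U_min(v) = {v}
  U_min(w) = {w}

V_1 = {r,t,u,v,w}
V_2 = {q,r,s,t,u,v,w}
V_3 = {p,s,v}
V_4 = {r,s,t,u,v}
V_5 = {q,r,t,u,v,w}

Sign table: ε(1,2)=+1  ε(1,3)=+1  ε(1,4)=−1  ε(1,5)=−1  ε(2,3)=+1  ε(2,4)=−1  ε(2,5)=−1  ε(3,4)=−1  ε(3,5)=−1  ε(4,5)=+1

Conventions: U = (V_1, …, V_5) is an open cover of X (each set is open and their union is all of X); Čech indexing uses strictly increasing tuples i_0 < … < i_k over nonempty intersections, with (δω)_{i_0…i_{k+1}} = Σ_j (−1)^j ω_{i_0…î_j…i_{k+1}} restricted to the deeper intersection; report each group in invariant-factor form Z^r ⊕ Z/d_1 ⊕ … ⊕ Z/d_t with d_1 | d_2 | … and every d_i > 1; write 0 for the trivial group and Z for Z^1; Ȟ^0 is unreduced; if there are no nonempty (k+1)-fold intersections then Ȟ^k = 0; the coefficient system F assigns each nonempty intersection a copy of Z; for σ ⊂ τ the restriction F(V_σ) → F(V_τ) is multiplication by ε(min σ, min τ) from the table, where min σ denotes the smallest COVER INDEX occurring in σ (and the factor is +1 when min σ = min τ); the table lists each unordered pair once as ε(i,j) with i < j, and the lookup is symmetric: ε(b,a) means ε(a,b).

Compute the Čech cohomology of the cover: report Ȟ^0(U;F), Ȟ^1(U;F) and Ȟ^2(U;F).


nonempty intersections:
  V12={r,t,u,v,w} V13={v} V14={r,t,u,v} V15={r,t,u,v,w} V23={s,v} V24={r,s,t,u,v} V25={q,r,t,u,v,w} V34={s,v} V35={v} V45={r,t,u,v}
  V123={v} V124={r,t,u,v} V125={r,t,u,v,w} V134={v} V135={v} V145={r,t,u,v} V234={s,v} V235={v} V245={r,t,u,v} V345={v}
  V1234={v} V1235={v} V1245={r,t,u,v} V1345={v} V2345={v}
  V12345={v}
C dims 5,10,10,5; δ0: rk 4, SNF 1^4; δ1: rk 6, SNF 1^6; δ2: rk 4, SNF 1^4
Ȟ^0: (5−4)−0=1 ⇒ Z
Ȟ^1: (10−6)−4=0 ⇒ 0
Ȟ^2: (10−4)−6=0 ⇒ 0

Ȟ^0 = Z; Ȟ^1 = 0; Ȟ^2 = 0


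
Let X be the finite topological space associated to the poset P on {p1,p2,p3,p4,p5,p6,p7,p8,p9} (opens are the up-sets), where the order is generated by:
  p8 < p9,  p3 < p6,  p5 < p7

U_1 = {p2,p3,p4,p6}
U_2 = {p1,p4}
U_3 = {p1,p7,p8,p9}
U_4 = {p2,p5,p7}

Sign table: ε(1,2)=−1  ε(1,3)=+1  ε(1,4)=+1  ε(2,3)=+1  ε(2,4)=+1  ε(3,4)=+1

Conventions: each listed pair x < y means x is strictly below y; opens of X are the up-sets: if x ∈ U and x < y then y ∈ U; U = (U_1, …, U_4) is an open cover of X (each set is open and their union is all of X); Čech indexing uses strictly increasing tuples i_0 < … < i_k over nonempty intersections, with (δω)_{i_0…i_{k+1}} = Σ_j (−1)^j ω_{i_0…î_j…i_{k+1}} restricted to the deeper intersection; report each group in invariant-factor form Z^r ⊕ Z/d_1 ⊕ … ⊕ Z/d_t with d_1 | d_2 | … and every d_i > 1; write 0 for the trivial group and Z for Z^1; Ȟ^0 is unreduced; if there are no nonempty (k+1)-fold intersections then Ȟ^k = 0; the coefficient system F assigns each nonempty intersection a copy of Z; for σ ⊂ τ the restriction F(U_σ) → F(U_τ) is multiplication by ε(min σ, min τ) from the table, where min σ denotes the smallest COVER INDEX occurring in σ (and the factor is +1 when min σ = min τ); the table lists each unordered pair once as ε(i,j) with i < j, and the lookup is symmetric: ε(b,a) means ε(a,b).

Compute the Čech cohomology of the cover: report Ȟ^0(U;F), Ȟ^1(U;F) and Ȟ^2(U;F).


Ȟ^0 = 0; Ȟ^1 = Z/2; Ȟ^2 = 0

nonempty intersections:
  U12={p4} U14={p2} U23={p1} U34={p7}
C dims 4,4; δ0: rk 4, SNF 1^3·2
Ȟ^0: (4−4)−0=0 ⇒ 0
Ȟ^1: (4−0)−4=0 plus torsion [2] ⇒ Z/2
Ȟ^2: (0−0)−0=0 ⇒ 0


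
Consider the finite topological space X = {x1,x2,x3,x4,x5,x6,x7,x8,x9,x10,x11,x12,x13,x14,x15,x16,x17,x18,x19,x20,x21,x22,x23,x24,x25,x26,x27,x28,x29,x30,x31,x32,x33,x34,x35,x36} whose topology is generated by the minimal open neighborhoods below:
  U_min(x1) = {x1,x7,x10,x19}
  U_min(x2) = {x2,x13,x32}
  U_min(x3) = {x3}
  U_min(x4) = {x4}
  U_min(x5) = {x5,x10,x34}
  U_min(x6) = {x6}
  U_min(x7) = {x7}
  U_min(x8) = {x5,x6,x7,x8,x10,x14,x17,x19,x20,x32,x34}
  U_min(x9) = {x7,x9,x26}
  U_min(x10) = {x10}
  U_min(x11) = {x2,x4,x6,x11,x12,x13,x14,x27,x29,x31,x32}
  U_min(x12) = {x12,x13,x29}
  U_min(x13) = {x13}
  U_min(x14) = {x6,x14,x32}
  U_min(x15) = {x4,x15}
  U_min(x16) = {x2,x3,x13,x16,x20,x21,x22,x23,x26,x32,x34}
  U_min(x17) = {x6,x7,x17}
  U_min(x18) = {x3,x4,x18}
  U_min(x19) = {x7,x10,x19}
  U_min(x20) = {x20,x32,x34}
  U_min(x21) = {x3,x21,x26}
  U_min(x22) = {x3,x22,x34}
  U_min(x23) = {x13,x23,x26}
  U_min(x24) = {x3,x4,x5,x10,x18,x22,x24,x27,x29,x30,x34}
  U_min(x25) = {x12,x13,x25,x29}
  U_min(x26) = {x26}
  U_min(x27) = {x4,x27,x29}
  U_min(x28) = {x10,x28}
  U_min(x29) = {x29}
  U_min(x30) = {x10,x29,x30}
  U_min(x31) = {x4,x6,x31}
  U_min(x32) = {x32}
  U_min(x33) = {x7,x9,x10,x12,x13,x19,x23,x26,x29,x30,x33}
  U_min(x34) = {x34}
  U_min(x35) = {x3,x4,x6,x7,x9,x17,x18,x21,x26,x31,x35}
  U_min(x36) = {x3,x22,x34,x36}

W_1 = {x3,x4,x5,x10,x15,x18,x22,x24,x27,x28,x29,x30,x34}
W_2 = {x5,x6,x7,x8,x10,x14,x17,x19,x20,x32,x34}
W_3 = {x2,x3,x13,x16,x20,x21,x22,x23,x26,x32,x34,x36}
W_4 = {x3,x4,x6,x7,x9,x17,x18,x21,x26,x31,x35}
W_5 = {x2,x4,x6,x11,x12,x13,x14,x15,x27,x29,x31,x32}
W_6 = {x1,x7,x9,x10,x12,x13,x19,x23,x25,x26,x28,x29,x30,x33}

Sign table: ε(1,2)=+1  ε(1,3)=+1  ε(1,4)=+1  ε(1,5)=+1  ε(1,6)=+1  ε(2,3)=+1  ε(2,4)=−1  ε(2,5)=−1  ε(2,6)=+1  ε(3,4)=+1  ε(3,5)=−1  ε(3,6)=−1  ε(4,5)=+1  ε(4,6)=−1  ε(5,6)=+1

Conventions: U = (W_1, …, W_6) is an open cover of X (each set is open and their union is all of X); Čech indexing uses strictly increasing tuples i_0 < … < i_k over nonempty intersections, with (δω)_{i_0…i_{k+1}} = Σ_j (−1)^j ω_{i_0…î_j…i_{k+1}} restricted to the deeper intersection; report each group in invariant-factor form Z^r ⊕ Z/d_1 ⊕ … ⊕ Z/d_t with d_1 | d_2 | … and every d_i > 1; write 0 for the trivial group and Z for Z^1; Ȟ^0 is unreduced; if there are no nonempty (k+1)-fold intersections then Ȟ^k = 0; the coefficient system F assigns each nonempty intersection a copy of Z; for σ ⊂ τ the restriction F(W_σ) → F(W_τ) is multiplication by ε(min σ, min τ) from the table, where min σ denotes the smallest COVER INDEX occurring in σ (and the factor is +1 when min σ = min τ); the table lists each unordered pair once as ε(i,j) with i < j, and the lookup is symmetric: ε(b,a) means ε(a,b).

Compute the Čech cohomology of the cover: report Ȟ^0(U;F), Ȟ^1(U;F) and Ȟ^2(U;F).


nerve simplices:
  W12={x5,x10,x34} W13={x3,x22,x34} W14={x3,x4,x18} W15={x4,x15,x27,x29} W16={x10,x28,x29,x30} W23={x20,x32,x34} W24={x6,x7,x17} W25={x6,x14,x32} W26={x7,x10,x19} W34={x3,x21,x26} W35={x2,x13,x32} W36={x13,x23,x26} W45={x4,x6,x31} W46={x7,x9,x26} W56={x12,x13,x29}
  W123={x34} W126={x10} W134={x3} W145={x4} W156={x29} W235={x32} W245={x6} W246={x7} W346={x26} W356={x13}
C dims 6,15,10; δ0: rk 6, SNF 1^5·2; δ1: rk 9, SNF 1^9
degree 0: 6−6−0 = 0 → Ȟ^0 ≅ 0
degree 1: 15−9−6 = 0 plus torsion [2] → Ȟ^1 ≅ Z/2
degree 2: 10−0−9 = 1 → Ȟ^2 ≅ Z

Ȟ^0 ≅ 0, Ȟ^1 ≅ Z/2 and Ȟ^2 ≅ Z


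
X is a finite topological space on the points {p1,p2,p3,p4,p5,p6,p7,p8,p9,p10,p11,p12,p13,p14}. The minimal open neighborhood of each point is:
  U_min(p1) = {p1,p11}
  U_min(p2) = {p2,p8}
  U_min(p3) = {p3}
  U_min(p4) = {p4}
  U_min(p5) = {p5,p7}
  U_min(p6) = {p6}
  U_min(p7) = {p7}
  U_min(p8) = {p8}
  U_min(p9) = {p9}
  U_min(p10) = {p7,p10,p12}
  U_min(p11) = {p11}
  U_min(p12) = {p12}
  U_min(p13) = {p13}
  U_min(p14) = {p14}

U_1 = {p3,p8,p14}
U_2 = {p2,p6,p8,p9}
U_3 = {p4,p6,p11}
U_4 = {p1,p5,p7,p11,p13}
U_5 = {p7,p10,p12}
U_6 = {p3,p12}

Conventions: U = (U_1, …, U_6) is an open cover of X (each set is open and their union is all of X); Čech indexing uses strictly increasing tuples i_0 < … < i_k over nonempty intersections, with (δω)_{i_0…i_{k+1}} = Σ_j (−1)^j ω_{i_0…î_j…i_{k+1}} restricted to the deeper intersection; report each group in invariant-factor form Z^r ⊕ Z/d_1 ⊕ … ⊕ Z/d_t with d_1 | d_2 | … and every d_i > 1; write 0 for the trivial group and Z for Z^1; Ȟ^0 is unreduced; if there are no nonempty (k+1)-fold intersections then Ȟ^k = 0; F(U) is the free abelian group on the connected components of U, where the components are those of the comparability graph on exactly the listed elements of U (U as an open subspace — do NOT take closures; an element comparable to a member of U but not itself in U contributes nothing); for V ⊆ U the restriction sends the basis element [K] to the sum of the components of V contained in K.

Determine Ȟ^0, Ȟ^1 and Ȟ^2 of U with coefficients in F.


intersection data:
  U12={p8} U16={p3} U23={p6} U34={p11} U45={p7} U56={p12}
components per intersection:
  U1: {p3} {p8} {p14}
  U2: {p2,p8} {p6} {p9}
  U3: {p4} {p6} {p11}
  U4: {p1,p11} {p5,p7} {p13}
  U5: {p7,p10,p12}
  U6: {p3} {p12}
  U12: {p8}
  U16: {p3}
  U23: {p6}
  U34: {p11}
  U45: {p7}
  U56: {p12}
C dims 15,6; δ0: rk 6, SNF 1^6
Ȟ^0 = (15 − 6) − 0 = 9, so Ȟ^0 ≅ Z^9
Ȟ^1 = (6 − 0) − 6 = 0, so Ȟ^1 ≅ 0
Ȟ^2 = (0 − 0) − 0 = 0, so Ȟ^2 ≅ 0

Ȟ^0(U;F) ≅ Z^9; Ȟ^1(U;F) ≅ 0; Ȟ^2(U;F) ≅ 0


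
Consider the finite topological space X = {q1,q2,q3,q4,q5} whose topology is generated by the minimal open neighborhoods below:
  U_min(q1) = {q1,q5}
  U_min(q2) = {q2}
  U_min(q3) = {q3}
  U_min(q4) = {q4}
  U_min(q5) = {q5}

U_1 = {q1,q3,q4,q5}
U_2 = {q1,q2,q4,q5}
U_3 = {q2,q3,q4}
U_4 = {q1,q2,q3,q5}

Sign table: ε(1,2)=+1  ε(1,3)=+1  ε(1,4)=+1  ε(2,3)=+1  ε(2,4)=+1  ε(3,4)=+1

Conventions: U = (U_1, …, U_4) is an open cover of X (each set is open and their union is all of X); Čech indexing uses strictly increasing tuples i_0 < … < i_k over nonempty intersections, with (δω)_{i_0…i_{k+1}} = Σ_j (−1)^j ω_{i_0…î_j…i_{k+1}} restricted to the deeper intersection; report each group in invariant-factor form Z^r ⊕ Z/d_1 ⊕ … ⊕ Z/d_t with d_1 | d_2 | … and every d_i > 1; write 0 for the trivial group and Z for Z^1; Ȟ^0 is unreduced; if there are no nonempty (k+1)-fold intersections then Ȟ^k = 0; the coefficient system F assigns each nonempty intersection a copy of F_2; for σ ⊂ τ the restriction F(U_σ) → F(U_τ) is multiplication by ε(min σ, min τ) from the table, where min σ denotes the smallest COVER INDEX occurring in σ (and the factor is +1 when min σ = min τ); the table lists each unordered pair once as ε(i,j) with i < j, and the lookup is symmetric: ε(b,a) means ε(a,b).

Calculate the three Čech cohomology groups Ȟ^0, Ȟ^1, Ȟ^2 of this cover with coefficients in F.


Ȟ^0(U;F) ≅ Z/2,  Ȟ^1(U;F) ≅ 0,  Ȟ^2(U;F) ≅ Z/2

intersection data:
  U12={q1,q4,q5} U13={q3,q4} U14={q1,q3,q5} U23={q2,q4} U24={q1,q2,q5} U34={q2,q3}
  U123={q4} U124={q1,q5} U134={q3} U234={q2}
C dims 4,6,4; δ0: rk_F2 3; δ1: rk_F2 3
Ȟ^0 = (4 − 3) − 0 = 1, so Ȟ^0 ≅ Z/2
Ȟ^1 = (6 − 3) − 3 = 0, so Ȟ^1 ≅ 0
Ȟ^2 = (4 − 0) − 3 = 1, so Ȟ^2 ≅ Z/2


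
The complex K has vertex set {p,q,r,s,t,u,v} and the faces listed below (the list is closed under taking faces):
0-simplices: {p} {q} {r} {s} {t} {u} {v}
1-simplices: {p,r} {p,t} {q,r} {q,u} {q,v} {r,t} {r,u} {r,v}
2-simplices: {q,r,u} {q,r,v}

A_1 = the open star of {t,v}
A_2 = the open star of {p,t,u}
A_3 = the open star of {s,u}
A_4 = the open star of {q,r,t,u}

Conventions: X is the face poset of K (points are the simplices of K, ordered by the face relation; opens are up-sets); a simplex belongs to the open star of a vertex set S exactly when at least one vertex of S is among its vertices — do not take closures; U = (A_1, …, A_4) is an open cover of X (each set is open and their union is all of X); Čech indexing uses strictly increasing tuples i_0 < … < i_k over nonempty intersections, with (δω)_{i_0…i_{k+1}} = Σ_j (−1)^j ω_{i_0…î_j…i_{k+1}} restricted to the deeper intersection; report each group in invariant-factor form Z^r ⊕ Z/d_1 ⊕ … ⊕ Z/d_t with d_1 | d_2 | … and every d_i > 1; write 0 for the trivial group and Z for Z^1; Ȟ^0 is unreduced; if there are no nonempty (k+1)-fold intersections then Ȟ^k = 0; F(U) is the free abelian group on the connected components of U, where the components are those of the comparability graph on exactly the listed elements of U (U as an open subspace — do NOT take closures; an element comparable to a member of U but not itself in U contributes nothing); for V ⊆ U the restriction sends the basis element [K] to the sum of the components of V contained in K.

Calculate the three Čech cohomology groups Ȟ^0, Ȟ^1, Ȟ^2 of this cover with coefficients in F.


nerve simplices:
  A1={{t},{v},{p,t},{q,v},{r,t},{r,v},{q,r,v}} A2={{p},{t},{u},{p,r},{p,t},{q,u},{r,t},{r,u},{q,r,u}} A3={{s},{u},{q,u},{r,u},{q,r,u}} A4={{q},{r},{t},{u},{p,r},{p,t},{q,r},{q,u},{q,v},{r,t},{r,u},{r,v},{q,r,u},{q,r,v}}
  A12={{t},{p,t},{r,t}} A14={{t},{p,t},{q,v},{r,t},{r,v},{q,r,v}} A23={{u},{q,u},{r,u},{q,r,u}} A24={{t},{u},{p,r},{p,t},{q,u},{r,t},{r,u},{q,r,u}} A34={{u},{q,u},{r,u},{q,r,u}}
  A124={{t},{p,t},{r,t}} A234={{u},{q,u},{r,u},{q,r,u}}
components per intersection:
  A1: {{t},{p,t},{r,t}} {{v},{q,v},{r,v},{q,r,v}}
  A2: {{p},{t},{p,r},{p,t},{r,t}} {{u},{q,u},{r,u},{q,r,u}}
  A3: {{s}} {{u},{q,u},{r,u},{q,r,u}}
  A4: {{q},{r},{t},{u},{p,r},{p,t},{q,r},{q,u},{q,v},{r,t},{r,u},{r,v},{q,r,u},{q,r,v}}
  A12: {{t},{p,t},{r,t}}
  A14: {{t},{p,t},{r,t}} {{q,v},{r,v},{q,r,v}}
  A23: {{u},{q,u},{r,u},{q,r,u}}
  A24: {{t},{p,t},{r,t}} {{u},{q,u},{r,u},{q,r,u}} {{p,r}}
  A34: {{u},{q,u},{r,u},{q,r,u}}
  A124: {{t},{p,t},{r,t}}
  A234: {{u},{q,u},{r,u},{q,r,u}}
C dims 7,8,2; δ0: rk 5, SNF 1^5; δ1: rk 2, SNF 1^2
degree 0: 7−5−0 = 2 → Ȟ^0 ≅ Z^2
degree 1: 8−2−5 = 1 → Ȟ^1 ≅ Z
degree 2: 2−0−2 = 0 → Ȟ^2 ≅ 0

Ȟ^0 ≅ Z^2; Ȟ^1 ≅ Z; Ȟ^2 ≅ 0


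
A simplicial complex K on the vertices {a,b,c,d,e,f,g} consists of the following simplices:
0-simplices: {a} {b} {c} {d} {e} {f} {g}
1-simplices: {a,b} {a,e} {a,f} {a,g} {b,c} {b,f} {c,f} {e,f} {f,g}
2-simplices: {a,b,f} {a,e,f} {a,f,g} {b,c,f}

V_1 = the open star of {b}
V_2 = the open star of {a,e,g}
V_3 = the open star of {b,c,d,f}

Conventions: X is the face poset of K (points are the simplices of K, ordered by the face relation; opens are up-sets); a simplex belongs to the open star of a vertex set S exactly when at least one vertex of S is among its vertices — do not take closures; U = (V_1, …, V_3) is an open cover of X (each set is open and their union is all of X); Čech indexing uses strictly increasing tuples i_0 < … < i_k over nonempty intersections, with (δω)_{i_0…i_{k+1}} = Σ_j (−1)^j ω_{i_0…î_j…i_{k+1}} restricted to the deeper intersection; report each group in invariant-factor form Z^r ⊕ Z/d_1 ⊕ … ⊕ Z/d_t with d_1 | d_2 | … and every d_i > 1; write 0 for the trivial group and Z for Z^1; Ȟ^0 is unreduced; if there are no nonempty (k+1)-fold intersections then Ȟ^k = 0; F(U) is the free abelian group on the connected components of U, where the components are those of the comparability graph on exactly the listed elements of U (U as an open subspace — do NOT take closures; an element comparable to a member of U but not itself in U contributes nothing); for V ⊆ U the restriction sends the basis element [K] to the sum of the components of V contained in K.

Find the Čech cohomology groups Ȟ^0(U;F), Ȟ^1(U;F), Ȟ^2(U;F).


Ȟ^0 ≅ Z^2, Ȟ^1 ≅ 0 and Ȟ^2 ≅ 0

cover nerve:
  V1={{b},{a,b},{b,c},{b,f},{a,b,f},{b,c,f}} V2={{a},{e},{g},{a,b},{a,e},{a,f},{a,g},{e,f},{f,g},{a,b,f},{a,e,f},{a,f,g}} V3={{b},{c},{d},{f},{a,b},{a,f},{b,c},{b,f},{c,f},{e,f},{f,g},{a,b,f},{a,e,f},{a,f,g},{b,c,f}}
  V12={{a,b},{a,b,f}} V13={{b},{a,b},{b,c},{b,f},{a,b,f},{b,c,f}} V23={{a,b},{a,f},{e,f},{f,g},{a,b,f},{a,e,f},{a,f,g}}
  V123={{a,b},{a,b,f}}
components per intersection:
  V1: {{b},{a,b},{b,c},{b,f},{a,b,f},{b,c,f}}
  V2: {{a},{e},{g},{a,b},{a,e},{a,f},{a,g},{e,f},{f,g},{a,b,f},{a,e,f},{a,f,g}}
  V3: {{b},{c},{f},{a,b},{a,f},{b,c},{b,f},{c,f},{e,f},{f,g},{a,b,f},{a,e,f},{a,f,g},{b,c,f}} {{d}}
  V12: {{a,b},{a,b,f}}
  V13: {{b},{a,b},{b,c},{b,f},{a,b,f},{b,c,f}}
  V23: {{a,b},{a,f},{e,f},{f,g},{a,b,f},{a,e,f},{a,f,g}}
  V123: {{a,b},{a,b,f}}
C dims 4,3,1; δ0: rk 2, SNF 1^2; δ1: rk 1, SNF 1^1
Ȟ^0: (4−2)−0=2 ⇒ Z^2
Ȟ^1: (3−1)−2=0 ⇒ 0
Ȟ^2: (1−0)−1=0 ⇒ 0


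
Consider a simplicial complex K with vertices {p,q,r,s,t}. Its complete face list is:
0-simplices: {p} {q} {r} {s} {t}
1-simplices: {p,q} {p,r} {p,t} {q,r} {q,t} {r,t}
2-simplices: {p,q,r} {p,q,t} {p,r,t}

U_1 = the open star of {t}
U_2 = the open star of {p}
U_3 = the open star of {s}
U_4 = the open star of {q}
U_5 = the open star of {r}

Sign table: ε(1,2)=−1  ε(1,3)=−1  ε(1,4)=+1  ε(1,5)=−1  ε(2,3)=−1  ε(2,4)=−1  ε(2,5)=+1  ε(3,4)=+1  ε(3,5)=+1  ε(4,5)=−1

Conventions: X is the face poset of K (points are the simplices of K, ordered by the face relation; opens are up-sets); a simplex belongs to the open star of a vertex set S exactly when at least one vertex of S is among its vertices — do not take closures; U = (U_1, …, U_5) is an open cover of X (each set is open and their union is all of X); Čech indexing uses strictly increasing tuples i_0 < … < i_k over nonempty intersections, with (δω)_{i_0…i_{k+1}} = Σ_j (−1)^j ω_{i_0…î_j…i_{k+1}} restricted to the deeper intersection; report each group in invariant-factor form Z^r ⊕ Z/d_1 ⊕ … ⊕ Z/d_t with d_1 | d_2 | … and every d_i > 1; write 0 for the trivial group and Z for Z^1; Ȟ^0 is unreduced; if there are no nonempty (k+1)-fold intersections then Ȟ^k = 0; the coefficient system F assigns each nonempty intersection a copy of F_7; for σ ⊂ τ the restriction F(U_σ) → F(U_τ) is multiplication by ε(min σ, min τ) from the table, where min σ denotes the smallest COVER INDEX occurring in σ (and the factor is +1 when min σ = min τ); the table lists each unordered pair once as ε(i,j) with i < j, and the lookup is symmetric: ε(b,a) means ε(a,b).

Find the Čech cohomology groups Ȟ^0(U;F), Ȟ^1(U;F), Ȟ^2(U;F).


nonempty intersections:
  U1={{t},{p,t},{q,t},{r,t},{p,q,t},{p,r,t}} U2={{p},{p,q},{p,r},{p,t},{p,q,r},{p,q,t},{p,r,t}} U3={{s}} U4={{q},{p,q},{q,r},{q,t},{p,q,r},{p,q,t}} U5={{r},{p,r},{q,r},{r,t},{p,q,r},{p,r,t}}
  U12={{p,t},{p,q,t},{p,r,t}} U14={{q,t},{p,q,t}} U15={{r,t},{p,r,t}} U24={{p,q},{p,q,r},{p,q,t}} U25={{p,r},{p,q,r},{p,r,t}} U45={{q,r},{p,q,r}}
  U124={{p,q,t}} U125={{p,r,t}} U245={{p,q,r}}
C dims 5,6,3; δ0: rk_F7 3; δ1: rk_F7 3
Ȟ^0: (5−3)−0=2 ⇒ Z/7 ⊕ Z/7
Ȟ^1: (6−3)−3=0 ⇒ 0
Ȟ^2: (3−0)−3=0 ⇒ 0

Ȟ^0(U;F) ≅ Z/7 ⊕ Z/7, Ȟ^1(U;F) ≅ 0, Ȟ^2(U;F) ≅ 0


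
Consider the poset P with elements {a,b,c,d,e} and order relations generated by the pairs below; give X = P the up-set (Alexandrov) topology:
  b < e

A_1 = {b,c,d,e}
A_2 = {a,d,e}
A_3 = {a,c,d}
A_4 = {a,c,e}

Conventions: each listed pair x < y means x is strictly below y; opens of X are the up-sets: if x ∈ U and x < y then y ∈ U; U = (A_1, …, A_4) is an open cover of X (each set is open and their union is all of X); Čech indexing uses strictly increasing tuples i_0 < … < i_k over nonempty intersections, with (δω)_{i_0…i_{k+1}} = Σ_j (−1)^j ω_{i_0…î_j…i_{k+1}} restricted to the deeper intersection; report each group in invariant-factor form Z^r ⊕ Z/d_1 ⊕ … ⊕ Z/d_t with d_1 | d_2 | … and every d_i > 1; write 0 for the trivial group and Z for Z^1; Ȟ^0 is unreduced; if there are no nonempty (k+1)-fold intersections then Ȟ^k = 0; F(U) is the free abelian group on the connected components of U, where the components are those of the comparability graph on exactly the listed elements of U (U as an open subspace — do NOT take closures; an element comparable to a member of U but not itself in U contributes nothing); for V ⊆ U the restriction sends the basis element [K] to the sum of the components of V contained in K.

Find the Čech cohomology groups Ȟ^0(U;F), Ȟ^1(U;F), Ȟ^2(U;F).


nerve simplices:
  A12={d,e} A13={c,d} A14={c,e} A23={a,d} A24={a,e} A34={a,c}
  A123={d} A124={e} A134={c} A234={a}
components per intersection:
  A1: {b,e} {c} {d}
  A2: {a} {d} {e}
  A3: {a} {c} {d}
  A4: {a} {c} {e}
  A12: {d} {e}
  A13: {c} {d}
  A14: {c} {e}
  A23: {a} {d}
  A24: {a} {e}
  A34: {a} {c}
  A123: {d}
  A124: {e}
  A134: {c}
  A234: {a}
C dims 12,12,4; δ0: rk 8, SNF 1^8; δ1: rk 4, SNF 1^4
degree 0: 12−8−0 = 4 → Ȟ^0 ≅ Z^4
degree 1: 12−4−8 = 0 → Ȟ^1 ≅ 0
degree 2: 4−0−4 = 0 → Ȟ^2 ≅ 0

Ȟ^0 ≅ Z^4; Ȟ^1 ≅ 0; Ȟ^2 ≅ 0


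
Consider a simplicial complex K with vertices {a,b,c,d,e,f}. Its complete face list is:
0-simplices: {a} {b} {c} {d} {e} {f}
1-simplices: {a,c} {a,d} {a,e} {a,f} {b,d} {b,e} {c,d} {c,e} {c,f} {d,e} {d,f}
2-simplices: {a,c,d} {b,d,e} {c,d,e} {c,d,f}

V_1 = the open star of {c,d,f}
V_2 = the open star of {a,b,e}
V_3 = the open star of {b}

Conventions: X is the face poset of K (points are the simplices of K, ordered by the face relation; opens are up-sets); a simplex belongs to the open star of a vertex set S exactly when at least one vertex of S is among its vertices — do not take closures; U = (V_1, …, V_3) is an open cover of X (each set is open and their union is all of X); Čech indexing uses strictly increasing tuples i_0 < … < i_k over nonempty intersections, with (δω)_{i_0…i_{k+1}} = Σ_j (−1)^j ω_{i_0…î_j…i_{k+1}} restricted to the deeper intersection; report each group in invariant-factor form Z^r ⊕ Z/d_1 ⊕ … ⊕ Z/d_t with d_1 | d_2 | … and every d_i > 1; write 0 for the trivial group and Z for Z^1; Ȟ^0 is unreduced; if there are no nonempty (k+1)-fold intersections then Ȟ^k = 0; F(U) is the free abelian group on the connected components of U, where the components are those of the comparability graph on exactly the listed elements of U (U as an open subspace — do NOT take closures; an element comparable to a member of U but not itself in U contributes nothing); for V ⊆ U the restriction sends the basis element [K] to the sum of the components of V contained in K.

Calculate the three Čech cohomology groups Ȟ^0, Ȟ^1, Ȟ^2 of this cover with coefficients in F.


Ȟ^0(U;F) ≅ Z, Ȟ^1(U;F) ≅ Z^2 and Ȟ^2(U;F) ≅ 0

intersection data:
  V1={{c},{d},{f},{a,c},{a,d},{a,f},{b,d},{c,d},{c,e},{c,f},{d,e},{d,f},{a,c,d},{b,d,e},{c,d,e},{c,d,f}} V2={{a},{b},{e},{a,c},{a,d},{a,e},{a,f},{b,d},{b,e},{c,e},{d,e},{a,c,d},{b,d,e},{c,d,e}} V3={{b},{b,d},{b,e},{b,d,e}}
  V12={{a,c},{a,d},{a,f},{b,d},{c,e},{d,e},{a,c,d},{b,d,e},{c,d,e}} V13={{b,d},{b,d,e}} V23={{b},{b,d},{b,e},{b,d,e}}
  V123={{b,d},{b,d,e}}
components per intersection:
  V1: {{c},{d},{f},{a,c},{a,d},{a,f},{b,d},{c,d},{c,e},{c,f},{d,e},{d,f},{a,c,d},{b,d,e},{c,d,e},{c,d,f}}
  V2: {{a},{b},{e},{a,c},{a,d},{a,e},{a,f},{b,d},{b,e},{c,e},{d,e},{a,c,d},{b,d,e},{c,d,e}}
  V3: {{b},{b,d},{b,e},{b,d,e}}
  V12: {{a,c},{a,d},{a,c,d}} {{a,f}} {{b,d},{c,e},{d,e},{b,d,e},{c,d,e}}
  V13: {{b,d},{b,d,e}}
  V23: {{b},{b,d},{b,e},{b,d,e}}
  V123: {{b,d},{b,d,e}}
C dims 3,5,1; δ0: rk 2, SNF 1^2; δ1: rk 1, SNF 1^1
Ȟ^0 = (3 − 2) − 0 = 1, so Ȟ^0 ≅ Z
Ȟ^1 = (5 − 1) − 2 = 2, so Ȟ^1 ≅ Z^2
Ȟ^2 = (1 − 0) − 1 = 0, so Ȟ^2 ≅ 0
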